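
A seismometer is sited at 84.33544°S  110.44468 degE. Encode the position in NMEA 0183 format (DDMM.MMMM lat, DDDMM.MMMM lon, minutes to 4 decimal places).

8420.1264,S / 11026.6808,E

Latitude: 84° + 0.335440 × 60 = 84° 20.126400′
λ: minutes = (110.444680 − 110) × 60 = 26.680800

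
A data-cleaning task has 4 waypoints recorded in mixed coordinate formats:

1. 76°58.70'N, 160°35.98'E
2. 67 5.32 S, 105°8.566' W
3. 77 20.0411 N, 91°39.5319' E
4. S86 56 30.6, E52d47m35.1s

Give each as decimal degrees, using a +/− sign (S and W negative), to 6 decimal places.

1. 76.978333, 160.599667
2. -67.088667, -105.142767
3. 77.334018, 91.658865
4. -86.941833, 52.793083

Point 1:
  Lat: 76 + 58.7/60 = 76.9783333
  N ⇒ keep positive
  Longitude: 160 + 35.98/60 = 160.5996667
  E ⇒ keep positive
Point 2:
  φ: 5.32′ = 0.088667°; total 67.0886667
  S ⇒ negate
  Lon: 105 + 8.566/60 = 105.1427667
  W ⇒ negate
Point 3:
  Latitude: 77 + 20.0411/60 = 77.3340183
  N ⇒ keep positive
  λ: 39.5319′ = 0.658865°; total 91.6588650
  E → positive
Point 4:
  φ: 56′ + 30.6″ = 56.51000′; 86 + 56.51000/60 = 86.9418333
  S → negative
  Longitude: 47′ + 35.1″ = 47.58500′; 52 + 47.58500/60 = 52.7930833
  E ⇒ keep positive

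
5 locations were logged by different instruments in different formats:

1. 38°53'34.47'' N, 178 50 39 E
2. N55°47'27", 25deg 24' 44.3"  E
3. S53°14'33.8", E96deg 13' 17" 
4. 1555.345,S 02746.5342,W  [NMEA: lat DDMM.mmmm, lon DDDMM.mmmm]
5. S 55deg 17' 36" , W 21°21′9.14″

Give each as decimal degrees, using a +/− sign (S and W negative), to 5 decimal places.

1. 38.89291, 178.84417
2. 55.79083, 25.41231
3. -53.24272, 96.22139
4. -15.92242, -27.77557
5. -55.29333, -21.35254

Point 1:
  φ: 53′ + 34.47″ = 53.57450′; 38 + 53.57450/60 = 38.892908
  N → positive
  λ: 178 + 50/60 + 39/3600 = 178.844167
  E ⇒ keep positive
Point 2:
  Lat: 55° + 47/60 + 27/3600 = 55 + 0.783333 + 0.007500 = 55.790833
  N → positive
  λ: 25 + 24/60 + 44.3/3600 = 25.412306
  E ⇒ keep positive
Point 3:
  Latitude: 53 + 14/60 + 33.8/3600 = 53.242722
  hemisphere S, so the sign is −
  Longitude: 13′ + 17″ = 13.28333′; 96 + 13.28333/60 = 96.221389
  E ⇒ keep positive
Point 4:
  Lat: degrees = first 2 digits = 15, minutes = 55.345; 15 + 55.345/60 = 15.922417
  hemisphere S, so the sign is −
  Lon: degrees = first 3 digits = 27, minutes = 46.5342; 27 + 46.5342/60 = 27.775570
  W → negative
Point 5:
  φ: 17′ + 36″ = 17.60000′; 55 + 17.60000/60 = 55.293333
  hemisphere S, so the sign is −
  λ: 21 + 21/60 + 9.14/3600 = 21.352539
  W → negative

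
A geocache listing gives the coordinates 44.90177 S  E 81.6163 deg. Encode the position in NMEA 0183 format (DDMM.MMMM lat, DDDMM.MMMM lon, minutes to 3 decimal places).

4454.106,S / 08136.978,E

Lat: minutes = (44.901770 − 44) × 60 = 54.10620
λ: minutes = (81.616300 − 81) × 60 = 36.97800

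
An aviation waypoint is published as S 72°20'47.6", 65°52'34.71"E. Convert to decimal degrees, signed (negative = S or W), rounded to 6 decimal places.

Lat: 72° + 20/60 + 47.6/3600 = 72 + 0.333333 + 0.013222 = 72.3465556
S → negative
λ: 65 + 52/60 + 34.71/3600 = 65.8763083
E ⇒ keep positive

-72.346556, 65.876308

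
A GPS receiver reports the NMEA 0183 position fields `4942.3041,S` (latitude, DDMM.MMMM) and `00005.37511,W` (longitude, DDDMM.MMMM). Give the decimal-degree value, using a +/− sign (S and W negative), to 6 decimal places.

Latitude: split at 2 digits → 49° and 42.3041′; 49 + 42.3041/60 = 49.7050683
hemisphere S, so the sign is −
λ: degrees = first 3 digits = 0, minutes = 5.37511; 0 + 5.37511/60 = 0.0895852
hemisphere W, so the sign is −

-49.705068, -0.089585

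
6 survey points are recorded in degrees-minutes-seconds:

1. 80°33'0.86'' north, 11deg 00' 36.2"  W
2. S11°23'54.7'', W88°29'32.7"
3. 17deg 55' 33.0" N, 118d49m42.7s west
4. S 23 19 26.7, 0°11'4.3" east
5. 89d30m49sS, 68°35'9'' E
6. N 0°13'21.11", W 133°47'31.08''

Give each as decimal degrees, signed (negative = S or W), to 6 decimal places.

1. 80.550239, -11.010056
2. -11.398528, -88.492417
3. 17.925833, -118.828528
4. -23.324083, 0.184528
5. -89.513611, 68.585833
6. 0.222531, -133.791967

Point 1:
  Lat: 80° + 33/60 + 0.86/3600 = 80 + 0.550000 + 0.000239 = 80.5502389
  N → positive
  λ: 11 + 0/60 + 36.2/3600 = 11.0100556
  hemisphere W, so the sign is −
Point 2:
  Lat: 11° + 23/60 + 54.7/3600 = 11 + 0.383333 + 0.015194 = 11.3985278
  hemisphere S, so the sign is −
  λ: 29′ + 32.7″ = 29.54500′; 88 + 29.54500/60 = 88.4924167
  hemisphere W, so the sign is −
Point 3:
  φ: 17° + 55/60 + 33/3600 = 17 + 0.916667 + 0.009167 = 17.9258333
  N ⇒ keep positive
  Longitude: 118 + 49/60 + 42.7/3600 = 118.8285278
  W ⇒ negate
Point 4:
  Lat: 19′ + 26.7″ = 19.44500′; 23 + 19.44500/60 = 23.3240833
  hemisphere S, so the sign is −
  Lon: 11′ + 4.3″ = 11.07167′; 0 + 11.07167/60 = 0.1845278
  E → positive
Point 5:
  Lat: 89° + 30/60 + 49/3600 = 89 + 0.500000 + 0.013611 = 89.5136111
  hemisphere S, so the sign is −
  Lon: 68 + 35/60 + 9/3600 = 68.5858333
  E ⇒ keep positive
Point 6:
  Latitude: 0 + 13/60 + 21.11/3600 = 0.2225306
  N → positive
  λ: 47′ + 31.08″ = 47.51800′; 133 + 47.51800/60 = 133.7919667
  W ⇒ negate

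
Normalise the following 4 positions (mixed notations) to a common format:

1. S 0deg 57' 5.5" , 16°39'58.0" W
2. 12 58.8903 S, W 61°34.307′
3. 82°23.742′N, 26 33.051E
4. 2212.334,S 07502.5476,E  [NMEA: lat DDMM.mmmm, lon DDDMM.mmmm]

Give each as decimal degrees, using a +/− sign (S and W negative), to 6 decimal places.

1. -0.951528, -16.666111
2. -12.981505, -61.571783
3. 82.395700, 26.550850
4. -22.205567, 75.042460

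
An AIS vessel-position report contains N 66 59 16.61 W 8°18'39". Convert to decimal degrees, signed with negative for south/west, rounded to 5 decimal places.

66.98795, -8.31083

Lat: 66° + 59/60 + 16.61/3600 = 66 + 0.983333 + 0.004614 = 66.987947
N → positive
λ: 8 + 18/60 + 39/3600 = 8.310833
W ⇒ negate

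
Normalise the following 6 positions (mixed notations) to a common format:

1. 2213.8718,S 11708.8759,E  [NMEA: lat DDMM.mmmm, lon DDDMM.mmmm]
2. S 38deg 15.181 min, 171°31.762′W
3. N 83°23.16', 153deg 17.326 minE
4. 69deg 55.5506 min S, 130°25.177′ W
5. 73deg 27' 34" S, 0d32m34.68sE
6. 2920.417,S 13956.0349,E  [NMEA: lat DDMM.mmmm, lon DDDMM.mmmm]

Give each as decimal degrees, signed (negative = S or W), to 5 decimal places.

1. -22.23120, 117.14793
2. -38.25302, -171.52937
3. 83.38600, 153.28877
4. -69.92584, -130.41962
5. -73.45944, 0.54297
6. -29.34028, 139.93392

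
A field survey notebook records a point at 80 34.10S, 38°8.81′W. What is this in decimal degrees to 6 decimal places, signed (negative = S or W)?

-80.568333, -38.146833

Latitude: 34.1′ = 0.568333°; total 80.5683333
hemisphere S, so the sign is −
Lon: 8.81′ = 0.146833°; total 38.1468333
W ⇒ negate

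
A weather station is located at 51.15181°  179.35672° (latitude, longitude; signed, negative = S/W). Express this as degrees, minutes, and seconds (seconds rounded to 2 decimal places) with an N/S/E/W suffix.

51°09′6.52″ N, 179°21′24.19″ E

φ: whole degrees 51; 9.10860′ → 9′ and 6.5160″
λ: 0.356720 × 60 = 21.40320′ → 21′, remainder × 60 = 24.1920″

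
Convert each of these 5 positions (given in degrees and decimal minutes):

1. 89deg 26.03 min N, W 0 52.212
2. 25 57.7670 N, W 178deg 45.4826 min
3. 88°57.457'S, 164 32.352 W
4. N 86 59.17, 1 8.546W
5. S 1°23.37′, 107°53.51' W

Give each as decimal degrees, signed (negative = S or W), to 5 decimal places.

1. 89.43383, -0.87020
2. 25.96278, -178.75804
3. -88.95762, -164.53920
4. 86.98617, -1.14243
5. -1.38950, -107.89183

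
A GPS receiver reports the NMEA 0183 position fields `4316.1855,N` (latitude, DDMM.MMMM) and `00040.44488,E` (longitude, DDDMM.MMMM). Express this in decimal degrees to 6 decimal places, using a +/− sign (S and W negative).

φ: degrees = first 2 digits = 43, minutes = 16.1855; 43 + 16.1855/60 = 43.2697583
N ⇒ keep positive
λ: split at 3 digits → 000° and 40.44488′; 0 + 40.44488/60 = 0.6740813
E ⇒ keep positive

43.269758, 0.674081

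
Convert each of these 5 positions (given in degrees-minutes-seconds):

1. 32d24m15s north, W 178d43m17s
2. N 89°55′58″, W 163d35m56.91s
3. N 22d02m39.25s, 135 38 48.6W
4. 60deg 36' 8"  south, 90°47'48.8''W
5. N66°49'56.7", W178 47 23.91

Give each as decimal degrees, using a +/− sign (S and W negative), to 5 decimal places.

Point 1:
  Latitude: 32° + 24/60 + 15/3600 = 32 + 0.400000 + 0.004167 = 32.404167
  N → positive
  λ: 43′ + 17″ = 43.28333′; 178 + 43.28333/60 = 178.721389
  W ⇒ negate
Point 2:
  Latitude: 55′ + 58″ = 55.96667′; 89 + 55.96667/60 = 89.932778
  N ⇒ keep positive
  Lon: 35′ + 56.91″ = 35.94850′; 163 + 35.94850/60 = 163.599142
  W → negative
Point 3:
  φ: 22° + 2/60 + 39.25/3600 = 22 + 0.033333 + 0.010903 = 22.044236
  N → positive
  Lon: 135° + 38/60 + 48.6/3600 = 135 + 0.633333 + 0.013500 = 135.646833
  hemisphere W, so the sign is −
Point 4:
  Lat: 60 + 36/60 + 8/3600 = 60.602222
  hemisphere S, so the sign is −
  Lon: 47′ + 48.8″ = 47.81333′; 90 + 47.81333/60 = 90.796889
  hemisphere W, so the sign is −
Point 5:
  Lat: 66 + 49/60 + 56.7/3600 = 66.832417
  N ⇒ keep positive
  Lon: 178 + 47/60 + 23.91/3600 = 178.789975
  W → negative

1. 32.40417, -178.72139
2. 89.93278, -163.59914
3. 22.04424, -135.64683
4. -60.60222, -90.79689
5. 66.83242, -178.78998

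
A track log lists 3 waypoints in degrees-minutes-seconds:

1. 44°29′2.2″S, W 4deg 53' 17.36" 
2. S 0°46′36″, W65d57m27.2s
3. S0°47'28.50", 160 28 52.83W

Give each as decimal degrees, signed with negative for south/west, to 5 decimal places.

1. -44.48394, -4.88816
2. -0.77667, -65.95756
3. -0.79125, -160.48134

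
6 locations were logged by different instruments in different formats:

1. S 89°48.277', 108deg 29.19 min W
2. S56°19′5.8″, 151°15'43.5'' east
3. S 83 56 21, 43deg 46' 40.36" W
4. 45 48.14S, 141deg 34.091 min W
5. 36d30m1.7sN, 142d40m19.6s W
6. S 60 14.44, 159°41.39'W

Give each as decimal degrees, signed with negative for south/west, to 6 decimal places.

Point 1:
  Latitude: 48.277′ = 0.804617°; total 89.8046167
  S → negative
  Longitude: 108 + 29.19/60 = 108.4865000
  W → negative
Point 2:
  φ: 56° + 19/60 + 5.8/3600 = 56 + 0.316667 + 0.001611 = 56.3182778
  S → negative
  Longitude: 15′ + 43.5″ = 15.72500′; 151 + 15.72500/60 = 151.2620833
  E → positive
Point 3:
  Latitude: 83° + 56/60 + 21/3600 = 83 + 0.933333 + 0.005833 = 83.9391667
  hemisphere S, so the sign is −
  Longitude: 43° + 46/60 + 40.36/3600 = 43 + 0.766667 + 0.011211 = 43.7778778
  W ⇒ negate
Point 4:
  φ: 48.14′ = 0.802333°; total 45.8023333
  S ⇒ negate
  Lon: 34.091′ = 0.568183°; total 141.5681833
  W → negative
Point 5:
  Lat: 30′ + 1.7″ = 30.02833′; 36 + 30.02833/60 = 36.5004722
  N → positive
  Longitude: 142 + 40/60 + 19.6/3600 = 142.6721111
  W ⇒ negate
Point 6:
  Lat: 14.44′ = 0.240667°; total 60.2406667
  S ⇒ negate
  Lon: 41.39′ = 0.689833°; total 159.6898333
  hemisphere W, so the sign is −

1. -89.804617, -108.486500
2. -56.318278, 151.262083
3. -83.939167, -43.777878
4. -45.802333, -141.568183
5. 36.500472, -142.672111
6. -60.240667, -159.689833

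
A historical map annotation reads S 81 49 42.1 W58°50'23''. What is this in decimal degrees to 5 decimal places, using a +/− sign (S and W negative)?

-81.82836, -58.83972

φ: 49′ + 42.1″ = 49.70167′; 81 + 49.70167/60 = 81.828361
S → negative
Lon: 50′ + 23″ = 50.38333′; 58 + 50.38333/60 = 58.839722
W ⇒ negate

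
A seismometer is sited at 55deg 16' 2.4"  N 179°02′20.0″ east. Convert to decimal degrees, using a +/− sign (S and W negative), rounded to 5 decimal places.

55.26733, 179.03889

Lat: 16′ + 2.4″ = 16.04000′; 55 + 16.04000/60 = 55.267333
N → positive
λ: 179 + 2/60 + 20/3600 = 179.038889
E ⇒ keep positive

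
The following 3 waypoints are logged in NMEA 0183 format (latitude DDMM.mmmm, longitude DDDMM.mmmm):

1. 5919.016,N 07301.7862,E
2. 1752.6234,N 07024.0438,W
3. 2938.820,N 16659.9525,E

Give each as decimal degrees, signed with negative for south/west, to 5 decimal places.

1. 59.31693, 73.02977
2. 17.87706, -70.40073
3. 29.64700, 166.99921

Point 1:
  Lat: split at 2 digits → 59° and 19.016′; 59 + 19.016/60 = 59.316933
  N ⇒ keep positive
  Lon: split at 3 digits → 073° and 1.7862′; 73 + 1.7862/60 = 73.029770
  E ⇒ keep positive
Point 2:
  Latitude: split at 2 digits → 17° and 52.6234′; 17 + 52.6234/60 = 17.877057
  N ⇒ keep positive
  Longitude: split at 3 digits → 070° and 24.0438′; 70 + 24.0438/60 = 70.400730
  W → negative
Point 3:
  φ: split at 2 digits → 29° and 38.82′; 29 + 38.82/60 = 29.647000
  N → positive
  Longitude: degrees = first 3 digits = 166, minutes = 59.9525; 166 + 59.9525/60 = 166.999208
  E ⇒ keep positive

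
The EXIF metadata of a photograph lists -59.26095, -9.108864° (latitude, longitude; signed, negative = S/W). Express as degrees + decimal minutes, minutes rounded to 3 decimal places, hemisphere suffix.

Latitude is negative → S; |value| = 59.260950
φ: minutes = (59.260950 − 59) × 60 = 15.65700
Longitude is negative → W; |value| = 9.108864
Longitude: fractional part 0.108864 → 6.53184 minutes

59° 15.657′ S, 9° 6.532′ W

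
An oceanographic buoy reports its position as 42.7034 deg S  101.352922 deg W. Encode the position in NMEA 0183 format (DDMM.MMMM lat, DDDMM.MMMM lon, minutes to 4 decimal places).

4242.2040,S / 10121.1753,W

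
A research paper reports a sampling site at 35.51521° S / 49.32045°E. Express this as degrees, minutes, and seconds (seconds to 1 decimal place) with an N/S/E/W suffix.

Lat: whole degrees 35; 30.91260′ → 30′ and 54.756″
λ: 0.320450 × 60 = 19.22700′ → 19′, remainder × 60 = 13.620″

35°30′54.8″ S, 49°19′13.6″ E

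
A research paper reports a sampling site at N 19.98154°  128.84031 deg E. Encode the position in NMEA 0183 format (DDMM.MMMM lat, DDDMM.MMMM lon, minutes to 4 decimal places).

φ: fractional part 0.981540 → 58.892400 minutes
Lon: fractional part 0.840310 → 50.418600 minutes

1958.8924,N / 12850.4186,E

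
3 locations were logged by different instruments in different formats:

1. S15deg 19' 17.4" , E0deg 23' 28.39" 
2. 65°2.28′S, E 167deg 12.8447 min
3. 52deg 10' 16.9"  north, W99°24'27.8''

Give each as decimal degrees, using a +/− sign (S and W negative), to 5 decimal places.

Point 1:
  Lat: 19′ + 17.4″ = 19.29000′; 15 + 19.29000/60 = 15.321500
  S ⇒ negate
  Lon: 0 + 23/60 + 28.39/3600 = 0.391219
  E → positive
Point 2:
  φ: 2.28′ = 0.038000°; total 65.038000
  hemisphere S, so the sign is −
  Lon: 12.8447′ = 0.214078°; total 167.214078
  E → positive
Point 3:
  Lat: 10′ + 16.9″ = 10.28167′; 52 + 10.28167/60 = 52.171361
  N ⇒ keep positive
  λ: 24′ + 27.8″ = 24.46333′; 99 + 24.46333/60 = 99.407722
  W ⇒ negate

1. -15.32150, 0.39122
2. -65.03800, 167.21408
3. 52.17136, -99.40772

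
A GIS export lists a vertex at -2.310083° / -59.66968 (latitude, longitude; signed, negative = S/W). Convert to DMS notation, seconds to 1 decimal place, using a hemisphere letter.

Latitude is negative → S; |value| = 2.310083
Lat: whole degrees 2; 18.60498′ → 18′ and 36.299″
Longitude is negative → W; |value| = 59.669680
λ: 0.669680° → 40.18080′; 0.18080 × 60 = 10.848″

2°18′36.3″ S, 59°40′10.8″ W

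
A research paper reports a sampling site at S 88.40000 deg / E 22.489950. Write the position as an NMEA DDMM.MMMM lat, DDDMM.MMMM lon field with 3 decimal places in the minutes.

φ: minutes = (88.400000 − 88) × 60 = 24.00000
λ: fractional part 0.489950 → 29.39700 minutes

8824.000,S / 02229.397,E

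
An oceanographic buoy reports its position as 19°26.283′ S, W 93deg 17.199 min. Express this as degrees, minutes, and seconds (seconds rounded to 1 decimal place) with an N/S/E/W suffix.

19°26′17.0″ S, 93°17′11.9″ W

φ: fractional minutes 0.28300 × 60 = 16.980″
Longitude: fractional minutes 0.19900 × 60 = 11.940″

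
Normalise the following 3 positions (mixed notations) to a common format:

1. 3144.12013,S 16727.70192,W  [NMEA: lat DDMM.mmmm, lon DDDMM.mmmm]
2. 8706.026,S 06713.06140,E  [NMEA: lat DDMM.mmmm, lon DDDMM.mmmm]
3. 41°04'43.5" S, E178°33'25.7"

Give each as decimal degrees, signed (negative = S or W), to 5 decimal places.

1. -31.73534, -167.46170
2. -87.10043, 67.21769
3. -41.07875, 178.55714

Point 1:
  Lat: split at 2 digits → 31° and 44.12013′; 31 + 44.12013/60 = 31.735336
  S ⇒ negate
  Longitude: degrees = first 3 digits = 167, minutes = 27.70192; 167 + 27.70192/60 = 167.461699
  W → negative
Point 2:
  Latitude: degrees = first 2 digits = 87, minutes = 6.026; 87 + 6.026/60 = 87.100433
  hemisphere S, so the sign is −
  λ: degrees = first 3 digits = 67, minutes = 13.0614; 67 + 13.0614/60 = 67.217690
  E → positive
Point 3:
  Lat: 41 + 4/60 + 43.5/3600 = 41.078750
  S ⇒ negate
  Lon: 33′ + 25.7″ = 33.42833′; 178 + 33.42833/60 = 178.557139
  E ⇒ keep positive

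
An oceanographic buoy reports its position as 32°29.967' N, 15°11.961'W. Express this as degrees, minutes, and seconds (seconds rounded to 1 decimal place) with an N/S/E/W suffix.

32°29′58.0″ N, 15°11′57.7″ W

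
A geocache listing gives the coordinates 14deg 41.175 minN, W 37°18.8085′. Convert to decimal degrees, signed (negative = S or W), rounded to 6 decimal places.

14.686250, -37.313475

Latitude: 41.175′ = 0.686250°; total 14.6862500
N → positive
Longitude: 18.8085′ = 0.313475°; total 37.3134750
W ⇒ negate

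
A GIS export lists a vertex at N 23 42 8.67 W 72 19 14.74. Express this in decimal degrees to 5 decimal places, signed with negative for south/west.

23.70241, -72.32076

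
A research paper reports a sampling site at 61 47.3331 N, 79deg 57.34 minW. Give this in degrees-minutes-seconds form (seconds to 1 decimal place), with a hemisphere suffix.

Latitude: 47.33310′ → 47′ and 0.33310 × 60 = 19.986″
Lon: 57.34000′ → 57′ and 0.34000 × 60 = 20.400″

61°47′20.0″ N, 79°57′20.4″ W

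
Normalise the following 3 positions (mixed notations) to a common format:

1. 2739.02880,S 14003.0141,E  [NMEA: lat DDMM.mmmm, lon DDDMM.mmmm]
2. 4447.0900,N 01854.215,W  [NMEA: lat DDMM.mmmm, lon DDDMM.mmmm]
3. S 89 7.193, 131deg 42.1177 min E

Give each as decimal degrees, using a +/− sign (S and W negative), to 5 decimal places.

Point 1:
  φ: split at 2 digits → 27° and 39.0288′; 27 + 39.0288/60 = 27.650480
  S → negative
  Lon: degrees = first 3 digits = 140, minutes = 3.0141; 140 + 3.0141/60 = 140.050235
  E → positive
Point 2:
  Latitude: split at 2 digits → 44° and 47.09′; 44 + 47.09/60 = 44.784833
  N ⇒ keep positive
  Longitude: split at 3 digits → 018° and 54.215′; 18 + 54.215/60 = 18.903583
  W ⇒ negate
Point 3:
  Latitude: 7.193′ = 0.119883°; total 89.119883
  hemisphere S, so the sign is −
  λ: 131 + 42.1177/60 = 131.701962
  E → positive

1. -27.65048, 140.05024
2. 44.78483, -18.90358
3. -89.11988, 131.70196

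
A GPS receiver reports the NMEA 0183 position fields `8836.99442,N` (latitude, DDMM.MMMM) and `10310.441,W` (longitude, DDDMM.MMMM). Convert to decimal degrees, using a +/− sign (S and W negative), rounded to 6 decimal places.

88.616574, -103.174017

Lat: degrees = first 2 digits = 88, minutes = 36.99442; 88 + 36.99442/60 = 88.6165737
N ⇒ keep positive
Lon: split at 3 digits → 103° and 10.441′; 103 + 10.441/60 = 103.1740167
hemisphere W, so the sign is −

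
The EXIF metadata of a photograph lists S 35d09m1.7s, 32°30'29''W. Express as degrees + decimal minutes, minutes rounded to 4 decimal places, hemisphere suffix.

Lat: 9 + 1.7/60 = 9.028333′
Longitude: 30 + 29/60 = 30.483333′

35° 9.0283′ S, 32° 30.4833′ W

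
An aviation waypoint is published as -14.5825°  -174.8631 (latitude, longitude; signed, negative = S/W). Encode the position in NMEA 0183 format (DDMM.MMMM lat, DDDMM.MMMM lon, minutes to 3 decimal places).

Latitude is negative → S; |value| = 14.582500
φ: minutes = (14.582500 − 14) × 60 = 34.95000
Longitude is negative → W; |value| = 174.863100
λ: fractional part 0.863100 → 51.78600 minutes

1434.950,S / 17451.786,W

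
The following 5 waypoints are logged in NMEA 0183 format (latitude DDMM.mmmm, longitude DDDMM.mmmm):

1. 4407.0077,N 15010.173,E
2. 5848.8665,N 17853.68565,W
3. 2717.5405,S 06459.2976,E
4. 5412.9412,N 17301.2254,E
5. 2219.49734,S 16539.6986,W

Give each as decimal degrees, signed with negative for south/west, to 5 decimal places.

1. 44.11680, 150.16955
2. 58.81444, -178.89476
3. -27.29234, 64.98829
4. 54.21569, 173.02042
5. -22.32496, -165.66164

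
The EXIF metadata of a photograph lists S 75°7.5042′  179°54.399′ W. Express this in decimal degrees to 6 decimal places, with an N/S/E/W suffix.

75.125070° S, 179.906650° W

φ: 75 + 7.5042/60 = 75.1250700
Lon: 54.399′ = 0.906650°; total 179.9066500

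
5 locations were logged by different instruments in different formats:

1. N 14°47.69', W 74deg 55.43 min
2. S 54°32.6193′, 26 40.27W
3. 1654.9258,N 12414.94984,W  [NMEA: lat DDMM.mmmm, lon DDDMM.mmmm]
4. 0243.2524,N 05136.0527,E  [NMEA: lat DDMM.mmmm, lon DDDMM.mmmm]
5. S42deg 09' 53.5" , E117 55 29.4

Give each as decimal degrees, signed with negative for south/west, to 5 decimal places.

Point 1:
  Lat: 14 + 47.69/60 = 14.794833
  N ⇒ keep positive
  Lon: 74 + 55.43/60 = 74.923833
  W → negative
Point 2:
  Latitude: 32.6193′ = 0.543655°; total 54.543655
  S ⇒ negate
  λ: 40.27′ = 0.671167°; total 26.671167
  hemisphere W, so the sign is −
Point 3:
  Lat: split at 2 digits → 16° and 54.9258′; 16 + 54.9258/60 = 16.915430
  N → positive
  Longitude: split at 3 digits → 124° and 14.94984′; 124 + 14.94984/60 = 124.249164
  W ⇒ negate
Point 4:
  Lat: degrees = first 2 digits = 2, minutes = 43.2524; 2 + 43.2524/60 = 2.720873
  N ⇒ keep positive
  Longitude: degrees = first 3 digits = 51, minutes = 36.0527; 51 + 36.0527/60 = 51.600878
  E ⇒ keep positive
Point 5:
  φ: 42° + 9/60 + 53.5/3600 = 42 + 0.150000 + 0.014861 = 42.164861
  S → negative
  λ: 55′ + 29.4″ = 55.49000′; 117 + 55.49000/60 = 117.924833
  E → positive

1. 14.79483, -74.92383
2. -54.54366, -26.67117
3. 16.91543, -124.24916
4. 2.72087, 51.60088
5. -42.16486, 117.92483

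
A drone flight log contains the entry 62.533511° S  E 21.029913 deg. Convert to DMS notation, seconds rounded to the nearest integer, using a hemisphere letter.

62°32′1″ S, 21°01′48″ E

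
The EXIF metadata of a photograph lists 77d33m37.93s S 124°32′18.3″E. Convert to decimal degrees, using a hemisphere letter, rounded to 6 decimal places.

φ: 77° + 33/60 + 37.93/3600 = 77 + 0.550000 + 0.010536 = 77.5605361
λ: 32′ + 18.3″ = 32.30500′; 124 + 32.30500/60 = 124.5384167

77.560536° S, 124.538417° E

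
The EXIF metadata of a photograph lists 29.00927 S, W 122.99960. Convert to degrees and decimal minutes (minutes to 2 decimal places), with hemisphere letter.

29° 0.56′ S, 122° 59.98′ W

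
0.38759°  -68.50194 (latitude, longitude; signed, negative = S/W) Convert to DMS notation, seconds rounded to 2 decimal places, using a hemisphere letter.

Latitude: whole degrees 0; 23.25540′ → 23′ and 15.3240″
Longitude is negative → W; |value| = 68.501940
Longitude: whole degrees 68; 30.11640′ → 30′ and 6.9840″

0°23′15.32″ N, 68°30′6.98″ W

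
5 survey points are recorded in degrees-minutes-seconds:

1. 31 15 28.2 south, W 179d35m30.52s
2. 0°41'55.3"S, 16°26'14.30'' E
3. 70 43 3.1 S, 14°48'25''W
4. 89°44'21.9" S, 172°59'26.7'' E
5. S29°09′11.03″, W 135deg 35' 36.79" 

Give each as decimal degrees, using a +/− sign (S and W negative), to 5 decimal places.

Point 1:
  Lat: 31° + 15/60 + 28.2/3600 = 31 + 0.250000 + 0.007833 = 31.257833
  S ⇒ negate
  λ: 179 + 35/60 + 30.52/3600 = 179.591811
  hemisphere W, so the sign is −
Point 2:
  Latitude: 41′ + 55.3″ = 41.92167′; 0 + 41.92167/60 = 0.698694
  S → negative
  λ: 16° + 26/60 + 14.3/3600 = 16 + 0.433333 + 0.003972 = 16.437306
  E ⇒ keep positive
Point 3:
  φ: 43′ + 3.1″ = 43.05167′; 70 + 43.05167/60 = 70.717528
  S → negative
  Longitude: 14 + 48/60 + 25/3600 = 14.806944
  hemisphere W, so the sign is −
Point 4:
  Latitude: 44′ + 21.9″ = 44.36500′; 89 + 44.36500/60 = 89.739417
  S ⇒ negate
  Lon: 59′ + 26.7″ = 59.44500′; 172 + 59.44500/60 = 172.990750
  E ⇒ keep positive
Point 5:
  φ: 29 + 9/60 + 11.03/3600 = 29.153064
  S → negative
  Lon: 135° + 35/60 + 36.79/3600 = 135 + 0.583333 + 0.010219 = 135.593553
  W ⇒ negate

1. -31.25783, -179.59181
2. -0.69869, 16.43731
3. -70.71753, -14.80694
4. -89.73942, 172.99075
5. -29.15306, -135.59355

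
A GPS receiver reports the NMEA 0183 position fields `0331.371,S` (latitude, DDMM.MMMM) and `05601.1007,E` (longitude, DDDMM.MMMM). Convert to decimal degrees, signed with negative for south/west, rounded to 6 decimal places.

-3.522850, 56.018345

φ: split at 2 digits → 03° and 31.371′; 3 + 31.371/60 = 3.5228500
hemisphere S, so the sign is −
Lon: split at 3 digits → 056° and 1.1007′; 56 + 1.1007/60 = 56.0183450
E ⇒ keep positive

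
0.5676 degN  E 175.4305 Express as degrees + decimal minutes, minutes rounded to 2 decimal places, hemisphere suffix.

φ: 0° + 0.567600 × 60 = 0° 34.0560′
Longitude: minutes = (175.430500 − 175) × 60 = 25.8300

0° 34.06′ N, 175° 25.83′ E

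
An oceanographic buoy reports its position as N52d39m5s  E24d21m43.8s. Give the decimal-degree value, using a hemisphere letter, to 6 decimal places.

52.651389° N, 24.362167° E

Lat: 52 + 39/60 + 5/3600 = 52.6513889
λ: 21′ + 43.8″ = 21.73000′; 24 + 21.73000/60 = 24.3621667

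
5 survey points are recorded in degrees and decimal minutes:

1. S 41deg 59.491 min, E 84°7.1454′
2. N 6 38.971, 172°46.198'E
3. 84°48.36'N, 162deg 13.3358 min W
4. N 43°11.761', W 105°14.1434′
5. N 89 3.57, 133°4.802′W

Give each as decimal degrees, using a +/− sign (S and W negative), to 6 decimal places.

1. -41.991517, 84.119090
2. 6.649517, 172.769967
3. 84.806000, -162.222263
4. 43.196017, -105.235723
5. 89.059500, -133.080033

Point 1:
  Lat: 41 + 59.491/60 = 41.9915167
  S ⇒ negate
  Longitude: 84 + 7.1454/60 = 84.1190900
  E → positive
Point 2:
  Lat: 38.971′ = 0.649517°; total 6.6495167
  N → positive
  Lon: 46.198′ = 0.769967°; total 172.7699667
  E → positive
Point 3:
  φ: 84 + 48.36/60 = 84.8060000
  N → positive
  λ: 13.3358′ = 0.222263°; total 162.2222633
  W → negative
Point 4:
  φ: 11.761′ = 0.196017°; total 43.1960167
  N → positive
  Longitude: 14.1434′ = 0.235723°; total 105.2357233
  hemisphere W, so the sign is −
Point 5:
  Latitude: 89 + 3.57/60 = 89.0595000
  N ⇒ keep positive
  Longitude: 4.802′ = 0.080033°; total 133.0800333
  W ⇒ negate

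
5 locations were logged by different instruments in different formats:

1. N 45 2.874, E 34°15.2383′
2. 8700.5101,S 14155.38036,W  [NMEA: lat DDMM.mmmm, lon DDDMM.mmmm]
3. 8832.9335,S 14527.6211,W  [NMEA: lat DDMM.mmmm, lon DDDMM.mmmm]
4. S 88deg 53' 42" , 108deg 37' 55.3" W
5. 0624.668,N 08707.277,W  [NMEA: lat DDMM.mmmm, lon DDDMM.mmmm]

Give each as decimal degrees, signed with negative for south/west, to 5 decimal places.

1. 45.04790, 34.25397
2. -87.00850, -141.92301
3. -88.54889, -145.46035
4. -88.89500, -108.63203
5. 6.41113, -87.12128

Point 1:
  Lat: 45 + 2.874/60 = 45.047900
  N → positive
  λ: 15.2383′ = 0.253972°; total 34.253972
  E → positive
Point 2:
  Latitude: split at 2 digits → 87° and 0.5101′; 87 + 0.5101/60 = 87.008502
  hemisphere S, so the sign is −
  Lon: split at 3 digits → 141° and 55.38036′; 141 + 55.38036/60 = 141.923006
  W ⇒ negate
Point 3:
  φ: split at 2 digits → 88° and 32.9335′; 88 + 32.9335/60 = 88.548892
  S ⇒ negate
  Lon: degrees = first 3 digits = 145, minutes = 27.6211; 145 + 27.6211/60 = 145.460352
  W ⇒ negate
Point 4:
  φ: 88 + 53/60 + 42/3600 = 88.895000
  S ⇒ negate
  λ: 108 + 37/60 + 55.3/3600 = 108.632028
  W → negative
Point 5:
  φ: split at 2 digits → 06° and 24.668′; 6 + 24.668/60 = 6.411133
  N ⇒ keep positive
  λ: split at 3 digits → 087° and 7.277′; 87 + 7.277/60 = 87.121283
  W → negative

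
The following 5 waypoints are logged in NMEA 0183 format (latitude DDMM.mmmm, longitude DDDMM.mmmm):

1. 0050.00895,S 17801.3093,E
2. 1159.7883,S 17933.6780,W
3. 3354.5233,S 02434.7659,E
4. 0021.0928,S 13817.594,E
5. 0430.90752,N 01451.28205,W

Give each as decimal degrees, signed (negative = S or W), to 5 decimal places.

Point 1:
  Lat: split at 2 digits → 00° and 50.00895′; 0 + 50.00895/60 = 0.833483
  hemisphere S, so the sign is −
  Lon: degrees = first 3 digits = 178, minutes = 1.3093; 178 + 1.3093/60 = 178.021822
  E → positive
Point 2:
  Lat: split at 2 digits → 11° and 59.7883′; 11 + 59.7883/60 = 11.996472
  S → negative
  λ: split at 3 digits → 179° and 33.678′; 179 + 33.678/60 = 179.561300
  W → negative
Point 3:
  φ: degrees = first 2 digits = 33, minutes = 54.5233; 33 + 54.5233/60 = 33.908722
  hemisphere S, so the sign is −
  λ: degrees = first 3 digits = 24, minutes = 34.7659; 24 + 34.7659/60 = 24.579432
  E ⇒ keep positive
Point 4:
  Latitude: degrees = first 2 digits = 0, minutes = 21.0928; 0 + 21.0928/60 = 0.351547
  hemisphere S, so the sign is −
  Lon: split at 3 digits → 138° and 17.594′; 138 + 17.594/60 = 138.293233
  E → positive
Point 5:
  Latitude: split at 2 digits → 04° and 30.90752′; 4 + 30.90752/60 = 4.515125
  N ⇒ keep positive
  λ: degrees = first 3 digits = 14, minutes = 51.28205; 14 + 51.28205/60 = 14.854701
  W ⇒ negate

1. -0.83348, 178.02182
2. -11.99647, -179.56130
3. -33.90872, 24.57943
4. -0.35155, 138.29323
5. 4.51513, -14.85470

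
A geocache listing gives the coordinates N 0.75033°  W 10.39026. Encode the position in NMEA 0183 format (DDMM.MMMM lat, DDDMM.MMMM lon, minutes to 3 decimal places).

0045.020,N / 01023.416,W

φ: fractional part 0.750330 → 45.01980 minutes
λ: fractional part 0.390260 → 23.41560 minutes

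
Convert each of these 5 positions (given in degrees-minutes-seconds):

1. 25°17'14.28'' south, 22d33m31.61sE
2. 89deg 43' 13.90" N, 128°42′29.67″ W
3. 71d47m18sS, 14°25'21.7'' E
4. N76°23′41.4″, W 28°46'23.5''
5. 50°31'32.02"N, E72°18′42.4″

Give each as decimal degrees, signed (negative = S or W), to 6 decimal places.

Point 1:
  Lat: 25 + 17/60 + 14.28/3600 = 25.2873000
  S → negative
  Lon: 33′ + 31.61″ = 33.52683′; 22 + 33.52683/60 = 22.5587806
  E ⇒ keep positive
Point 2:
  Latitude: 89 + 43/60 + 13.9/3600 = 89.7205278
  N ⇒ keep positive
  Lon: 128 + 42/60 + 29.67/3600 = 128.7082417
  W ⇒ negate
Point 3:
  Latitude: 47′ + 18″ = 47.30000′; 71 + 47.30000/60 = 71.7883333
  S → negative
  Longitude: 14° + 25/60 + 21.7/3600 = 14 + 0.416667 + 0.006028 = 14.4226944
  E → positive
Point 4:
  φ: 76° + 23/60 + 41.4/3600 = 76 + 0.383333 + 0.011500 = 76.3948333
  N ⇒ keep positive
  λ: 28° + 46/60 + 23.5/3600 = 28 + 0.766667 + 0.006528 = 28.7731944
  W → negative
Point 5:
  Latitude: 31′ + 32.02″ = 31.53367′; 50 + 31.53367/60 = 50.5255611
  N → positive
  λ: 72 + 18/60 + 42.4/3600 = 72.3117778
  E → positive

1. -25.287300, 22.558781
2. 89.720528, -128.708242
3. -71.788333, 14.422694
4. 76.394833, -28.773194
5. 50.525561, 72.311778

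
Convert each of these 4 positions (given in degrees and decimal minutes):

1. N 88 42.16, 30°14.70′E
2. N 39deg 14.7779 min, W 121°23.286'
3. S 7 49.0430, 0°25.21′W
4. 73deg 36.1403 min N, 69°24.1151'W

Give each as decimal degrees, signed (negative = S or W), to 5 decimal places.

Point 1:
  Latitude: 42.16′ = 0.702667°; total 88.702667
  N → positive
  λ: 30 + 14.7/60 = 30.245000
  E → positive
Point 2:
  Lat: 39 + 14.7779/60 = 39.246298
  N ⇒ keep positive
  λ: 23.286′ = 0.388100°; total 121.388100
  hemisphere W, so the sign is −
Point 3:
  φ: 49.043′ = 0.817383°; total 7.817383
  S ⇒ negate
  Lon: 25.21′ = 0.420167°; total 0.420167
  W → negative
Point 4:
  φ: 36.1403′ = 0.602338°; total 73.602338
  N ⇒ keep positive
  Lon: 69 + 24.1151/60 = 69.401918
  hemisphere W, so the sign is −

1. 88.70267, 30.24500
2. 39.24630, -121.38810
3. -7.81738, -0.42017
4. 73.60234, -69.40192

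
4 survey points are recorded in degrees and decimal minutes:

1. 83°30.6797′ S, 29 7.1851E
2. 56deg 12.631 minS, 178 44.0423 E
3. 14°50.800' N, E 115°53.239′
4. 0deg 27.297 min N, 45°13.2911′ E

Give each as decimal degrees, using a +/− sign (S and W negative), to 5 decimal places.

Point 1:
  Lat: 30.6797′ = 0.511328°; total 83.511328
  hemisphere S, so the sign is −
  Longitude: 29 + 7.1851/60 = 29.119752
  E ⇒ keep positive
Point 2:
  Lat: 12.631′ = 0.210517°; total 56.210517
  S → negative
  Longitude: 178 + 44.0423/60 = 178.734038
  E ⇒ keep positive
Point 3:
  Latitude: 14 + 50.8/60 = 14.846667
  N ⇒ keep positive
  Longitude: 53.239′ = 0.887317°; total 115.887317
  E → positive
Point 4:
  Lat: 0 + 27.297/60 = 0.454950
  N ⇒ keep positive
  λ: 13.2911′ = 0.221518°; total 45.221518
  E ⇒ keep positive

1. -83.51133, 29.11975
2. -56.21052, 178.73404
3. 14.84667, 115.88732
4. 0.45495, 45.22152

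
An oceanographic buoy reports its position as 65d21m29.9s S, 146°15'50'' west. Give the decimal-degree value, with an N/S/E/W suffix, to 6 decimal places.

65.358306° S, 146.263889° W

φ: 65° + 21/60 + 29.9/3600 = 65 + 0.350000 + 0.008306 = 65.3583056
Lon: 146 + 15/60 + 50/3600 = 146.2638889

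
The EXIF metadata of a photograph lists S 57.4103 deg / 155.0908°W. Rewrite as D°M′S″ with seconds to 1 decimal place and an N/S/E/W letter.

57°24′37.1″ S, 155°05′26.9″ W

Lat: 0.410300 × 60 = 24.61800′ → 24′, remainder × 60 = 37.080″
Lon: whole degrees 155; 5.44800′ → 5′ and 26.880″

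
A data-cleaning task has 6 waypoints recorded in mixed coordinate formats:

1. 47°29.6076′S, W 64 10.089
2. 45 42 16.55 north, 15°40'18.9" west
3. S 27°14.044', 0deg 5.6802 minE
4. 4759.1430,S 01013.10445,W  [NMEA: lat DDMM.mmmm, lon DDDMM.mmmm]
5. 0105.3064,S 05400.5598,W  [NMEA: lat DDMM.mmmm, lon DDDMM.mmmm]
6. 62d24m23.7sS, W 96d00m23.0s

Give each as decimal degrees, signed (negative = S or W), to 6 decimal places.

1. -47.493460, -64.168150
2. 45.704597, -15.671917
3. -27.234067, 0.094670
4. -47.985717, -10.218408
5. -1.088440, -54.009330
6. -62.406583, -96.006389

Point 1:
  Latitude: 29.6076′ = 0.493460°; total 47.4934600
  hemisphere S, so the sign is −
  λ: 64 + 10.089/60 = 64.1681500
  W ⇒ negate
Point 2:
  Latitude: 45 + 42/60 + 16.55/3600 = 45.7045972
  N → positive
  λ: 15 + 40/60 + 18.9/3600 = 15.6719167
  hemisphere W, so the sign is −
Point 3:
  φ: 14.044′ = 0.234067°; total 27.2340667
  hemisphere S, so the sign is −
  Longitude: 5.6802′ = 0.094670°; total 0.0946700
  E ⇒ keep positive
Point 4:
  Lat: degrees = first 2 digits = 47, minutes = 59.143; 47 + 59.143/60 = 47.9857167
  S → negative
  λ: degrees = first 3 digits = 10, minutes = 13.10445; 10 + 13.10445/60 = 10.2184075
  W ⇒ negate
Point 5:
  Latitude: split at 2 digits → 01° and 5.3064′; 1 + 5.3064/60 = 1.0884400
  hemisphere S, so the sign is −
  Lon: degrees = first 3 digits = 54, minutes = 0.5598; 54 + 0.5598/60 = 54.0093300
  hemisphere W, so the sign is −
Point 6:
  φ: 62 + 24/60 + 23.7/3600 = 62.4065833
  S → negative
  Longitude: 96° + 0/60 + 23/3600 = 96 + 0.000000 + 0.006389 = 96.0063889
  W → negative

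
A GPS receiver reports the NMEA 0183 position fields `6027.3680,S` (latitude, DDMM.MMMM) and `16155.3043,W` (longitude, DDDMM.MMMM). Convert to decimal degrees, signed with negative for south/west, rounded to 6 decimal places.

-60.456133, -161.921738

φ: split at 2 digits → 60° and 27.368′; 60 + 27.368/60 = 60.4561333
S → negative
Lon: split at 3 digits → 161° and 55.3043′; 161 + 55.3043/60 = 161.9217383
W → negative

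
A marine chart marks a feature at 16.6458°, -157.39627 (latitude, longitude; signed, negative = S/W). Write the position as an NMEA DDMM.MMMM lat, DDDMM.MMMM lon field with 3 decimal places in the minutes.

1638.748,N / 15723.776,W

Lat: fractional part 0.645800 → 38.74800 minutes
Longitude is negative → W; |value| = 157.396270
Longitude: 157° + 0.396270 × 60 = 157° 23.77620′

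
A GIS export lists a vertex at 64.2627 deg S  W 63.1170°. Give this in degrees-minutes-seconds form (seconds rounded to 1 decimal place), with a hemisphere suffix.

64°15′45.7″ S, 63°07′1.2″ W

Lat: 0.262700 × 60 = 15.76200′ → 15′, remainder × 60 = 45.720″
Longitude: whole degrees 63; 7.02000′ → 7′ and 1.200″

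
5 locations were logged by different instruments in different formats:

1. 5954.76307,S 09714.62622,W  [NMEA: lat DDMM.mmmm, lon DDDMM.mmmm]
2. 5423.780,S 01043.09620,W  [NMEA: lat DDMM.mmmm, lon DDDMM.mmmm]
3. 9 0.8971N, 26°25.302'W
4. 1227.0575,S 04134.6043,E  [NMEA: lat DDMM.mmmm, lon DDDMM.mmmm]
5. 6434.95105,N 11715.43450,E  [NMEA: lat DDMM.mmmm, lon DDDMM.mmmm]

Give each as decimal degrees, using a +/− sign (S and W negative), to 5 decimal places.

Point 1:
  Latitude: degrees = first 2 digits = 59, minutes = 54.76307; 59 + 54.76307/60 = 59.912718
  hemisphere S, so the sign is −
  Longitude: split at 3 digits → 097° and 14.62622′; 97 + 14.62622/60 = 97.243770
  hemisphere W, so the sign is −
Point 2:
  Latitude: split at 2 digits → 54° and 23.78′; 54 + 23.78/60 = 54.396333
  S ⇒ negate
  λ: split at 3 digits → 010° and 43.0962′; 10 + 43.0962/60 = 10.718270
  hemisphere W, so the sign is −
Point 3:
  Lat: 9 + 0.8971/60 = 9.014952
  N ⇒ keep positive
  Lon: 25.302′ = 0.421700°; total 26.421700
  W ⇒ negate
Point 4:
  φ: split at 2 digits → 12° and 27.0575′; 12 + 27.0575/60 = 12.450958
  S → negative
  Longitude: degrees = first 3 digits = 41, minutes = 34.6043; 41 + 34.6043/60 = 41.576738
  E → positive
Point 5:
  Lat: degrees = first 2 digits = 64, minutes = 34.95105; 64 + 34.95105/60 = 64.582518
  N → positive
  Longitude: split at 3 digits → 117° and 15.4345′; 117 + 15.4345/60 = 117.257242
  E ⇒ keep positive

1. -59.91272, -97.24377
2. -54.39633, -10.71827
3. 9.01495, -26.42170
4. -12.45096, 41.57674
5. 64.58252, 117.25724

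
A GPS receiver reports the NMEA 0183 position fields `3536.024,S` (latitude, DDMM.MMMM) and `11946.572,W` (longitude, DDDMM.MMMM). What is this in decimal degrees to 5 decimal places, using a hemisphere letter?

φ: degrees = first 2 digits = 35, minutes = 36.024; 35 + 36.024/60 = 35.600400
λ: split at 3 digits → 119° and 46.572′; 119 + 46.572/60 = 119.776200

35.60040° S, 119.77620° W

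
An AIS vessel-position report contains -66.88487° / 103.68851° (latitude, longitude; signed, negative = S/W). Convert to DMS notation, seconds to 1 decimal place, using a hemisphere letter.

66°53′5.5″ S, 103°41′18.6″ E

Latitude is negative → S; |value| = 66.884870
φ: whole degrees 66; 53.09220′ → 53′ and 5.532″
λ: 0.688510° → 41.31060′; 0.31060 × 60 = 18.636″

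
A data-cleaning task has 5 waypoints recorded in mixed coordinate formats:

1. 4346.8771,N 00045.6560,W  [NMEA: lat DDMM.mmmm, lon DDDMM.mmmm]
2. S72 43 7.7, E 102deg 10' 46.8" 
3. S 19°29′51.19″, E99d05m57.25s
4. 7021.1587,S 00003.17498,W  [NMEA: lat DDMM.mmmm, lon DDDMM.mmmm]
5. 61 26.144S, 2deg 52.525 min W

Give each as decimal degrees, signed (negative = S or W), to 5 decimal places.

1. 43.78129, -0.76093
2. -72.71881, 102.17967
3. -19.49755, 99.09924
4. -70.35265, -0.05292
5. -61.43573, -2.87542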